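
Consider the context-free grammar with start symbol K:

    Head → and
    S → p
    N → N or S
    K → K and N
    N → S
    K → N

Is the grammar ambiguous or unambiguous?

Only K, N, S are reachable from K; ignoring the rest: K → K and N | N  ;  N → N or S | S  — a left-associative chain with S at the bottom. Each string factors uniquely by precedence.

Unambiguous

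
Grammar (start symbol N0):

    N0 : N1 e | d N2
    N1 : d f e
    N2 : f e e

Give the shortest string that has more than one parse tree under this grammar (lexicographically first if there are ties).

length 4: d f e e has 2 parse trees

Two derivations of d f e e:
  N0 ⇒ N1 e ⇒ d f e e
  N0 ⇒ d N2 ⇒ d f e e

d f e e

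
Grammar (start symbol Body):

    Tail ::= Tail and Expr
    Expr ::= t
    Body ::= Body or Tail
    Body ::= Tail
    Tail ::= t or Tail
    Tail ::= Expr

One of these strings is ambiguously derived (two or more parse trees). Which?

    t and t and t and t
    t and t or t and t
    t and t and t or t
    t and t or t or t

t and t or t or t

t and t and t and t: 1 tree
t and t or t and t: 1 tree
t and t and t or t: 1 tree
t and t or t or t: 2 trees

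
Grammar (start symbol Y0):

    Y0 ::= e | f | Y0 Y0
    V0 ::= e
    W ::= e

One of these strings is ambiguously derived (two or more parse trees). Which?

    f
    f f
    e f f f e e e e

f: 1 tree
f f: 1 tree
e f f f e e e e: 429 trees

e f f f e e e e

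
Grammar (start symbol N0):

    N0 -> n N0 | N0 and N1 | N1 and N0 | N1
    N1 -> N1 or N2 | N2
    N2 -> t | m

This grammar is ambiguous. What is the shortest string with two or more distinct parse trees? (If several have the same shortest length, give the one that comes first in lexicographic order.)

m and m

length 1: no string has ≥2 trees
length 2: no string has ≥2 trees
length 3: m and m has 2 parse trees

Two derivations of m and m:
  N0 ⇒ N0 and N1 ⇒ N1 and N1 ⇒ N2 and N1 ⇒ m and N1 ⇒ m and N2 ⇒ m and m
  N0 ⇒ N1 and N0 ⇒ N2 and N0 ⇒ m and N0 ⇒ m and N1 ⇒ m and N2 ⇒ m and m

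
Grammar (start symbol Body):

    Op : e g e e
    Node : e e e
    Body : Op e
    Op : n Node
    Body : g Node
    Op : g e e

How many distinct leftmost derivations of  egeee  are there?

Parse trees for egeee:
  [Body [Op e g e e] e]

1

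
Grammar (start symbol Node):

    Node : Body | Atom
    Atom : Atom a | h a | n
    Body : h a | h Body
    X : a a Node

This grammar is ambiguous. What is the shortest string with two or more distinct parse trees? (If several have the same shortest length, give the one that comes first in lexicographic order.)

h a

length 1: no string has ≥2 trees
length 2: h a has 2 parse trees

Two derivations of h a:
  Node ⇒ Body ⇒ h a
  Node ⇒ Atom ⇒ h a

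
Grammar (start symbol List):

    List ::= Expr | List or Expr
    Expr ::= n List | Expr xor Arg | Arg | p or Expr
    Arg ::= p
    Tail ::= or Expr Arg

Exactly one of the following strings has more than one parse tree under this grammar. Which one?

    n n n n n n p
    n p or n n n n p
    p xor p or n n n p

n p or n n n n p

n n n n n n p: 1 tree
n p or n n n n p: 3 trees
p xor p or n n n p: 1 tree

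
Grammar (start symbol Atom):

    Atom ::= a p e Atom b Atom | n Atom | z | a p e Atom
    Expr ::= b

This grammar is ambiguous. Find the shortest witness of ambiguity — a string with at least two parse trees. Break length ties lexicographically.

length 1: no string has ≥2 trees
length 2: no string has ≥2 trees
length 3: no string has ≥2 trees
length 4: no string has ≥2 trees
length 5: no string has ≥2 trees
length 6: no string has ≥2 trees
length 7: no string has ≥2 trees
length 8: no string has ≥2 trees
length 9: a p e a p e z b z has 2 parse trees

Two derivations of a p e a p e z b z:
  Atom ⇒ a p e Atom b Atom ⇒ a p e a p e Atom b Atom ⇒ a p e a p e z b Atom ⇒ a p e a p e z b z
  Atom ⇒ a p e Atom ⇒ a p e a p e Atom b Atom ⇒ a p e a p e z b Atom ⇒ a p e a p e z b z

a p e a p e z b z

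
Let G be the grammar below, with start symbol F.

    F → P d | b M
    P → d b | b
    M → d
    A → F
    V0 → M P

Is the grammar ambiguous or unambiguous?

Witness: b d

Derivation 1: F ⇒ P d ⇒ b d
Derivation 2: F ⇒ b M ⇒ b d

Two distinct leftmost derivations for the same string.

Ambiguous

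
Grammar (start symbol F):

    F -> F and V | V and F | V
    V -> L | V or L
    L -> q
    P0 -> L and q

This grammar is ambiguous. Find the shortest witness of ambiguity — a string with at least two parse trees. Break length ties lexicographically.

length 1: no string has ≥2 trees
length 3: q and q has 2 parse trees

Two derivations of q and q:
  F ⇒ F and V ⇒ V and V ⇒ L and V ⇒ q and V ⇒ q and L ⇒ q and q
  F ⇒ V and F ⇒ L and F ⇒ q and F ⇒ q and V ⇒ q and L ⇒ q and q

q and q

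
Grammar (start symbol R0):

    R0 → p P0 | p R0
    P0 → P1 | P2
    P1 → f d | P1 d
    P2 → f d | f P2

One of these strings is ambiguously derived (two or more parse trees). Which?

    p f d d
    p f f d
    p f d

p f d d: 1 tree
p f f d: 1 tree
p f d: 2 trees

p f d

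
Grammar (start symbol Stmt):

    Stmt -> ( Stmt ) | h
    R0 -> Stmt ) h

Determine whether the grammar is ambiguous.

Only Stmt is reachable from Stmt; ignoring the rest: L(Stmt) is { openⁿ atom closeⁿ : n ≥ 0 }. The bracket depth fixes n, and the derivation is forced at every step.

Unambiguous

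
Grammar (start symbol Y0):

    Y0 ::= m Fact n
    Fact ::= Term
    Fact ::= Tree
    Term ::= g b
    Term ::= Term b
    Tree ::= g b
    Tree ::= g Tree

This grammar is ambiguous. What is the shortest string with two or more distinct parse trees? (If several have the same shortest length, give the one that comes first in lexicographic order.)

m g b n

length 4: m g b n has 2 parse trees

Two derivations of m g b n:
  Y0 ⇒ m Fact n ⇒ m Term n ⇒ m g b n
  Y0 ⇒ m Fact n ⇒ m Tree n ⇒ m g b n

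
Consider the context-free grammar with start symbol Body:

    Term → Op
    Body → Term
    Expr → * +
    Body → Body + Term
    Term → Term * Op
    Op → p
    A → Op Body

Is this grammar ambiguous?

Unambiguous

(Expr, A are unreachable from Body, so their rules don't affect L(Body).) The grammar is stratified — Body handles '+' (left-recursive), Term handles '*', Op atoms. Each operator has a fixed associativity and precedence level, so every string has one parse.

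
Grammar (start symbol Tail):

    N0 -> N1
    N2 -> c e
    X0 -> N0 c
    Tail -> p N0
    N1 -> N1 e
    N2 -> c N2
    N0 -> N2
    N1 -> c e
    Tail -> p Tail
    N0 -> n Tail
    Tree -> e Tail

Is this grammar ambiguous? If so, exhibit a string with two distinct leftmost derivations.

Ambiguous

Witness: p c e

Derivation 1: Tail ⇒ p N0 ⇒ p N1 ⇒ p c e
Derivation 2: Tail ⇒ p N0 ⇒ p N2 ⇒ p c e

Two distinct leftmost derivations for the same string.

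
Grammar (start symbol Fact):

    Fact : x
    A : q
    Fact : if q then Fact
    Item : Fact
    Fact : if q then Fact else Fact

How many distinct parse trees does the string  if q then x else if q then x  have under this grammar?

1

Parse trees for if q then x else if q then x:
  [Fact if q then [Fact x] else [Fact if q then [Fact x]]]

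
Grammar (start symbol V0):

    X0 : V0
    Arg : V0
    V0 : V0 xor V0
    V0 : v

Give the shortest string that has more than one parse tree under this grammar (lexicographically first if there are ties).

length 1: no string has ≥2 trees
length 3: no string has ≥2 trees
length 5: v xor v xor v has 2 parse trees

Two derivations of v xor v xor v:
  V0 ⇒ V0 xor V0 ⇒ V0 xor V0 xor V0 ⇒ v xor V0 xor V0 ⇒ v xor v xor V0 ⇒ v xor v xor v
  V0 ⇒ V0 xor V0 ⇒ v xor V0 ⇒ v xor V0 xor V0 ⇒ v xor v xor V0 ⇒ v xor v xor v

v xor v xor v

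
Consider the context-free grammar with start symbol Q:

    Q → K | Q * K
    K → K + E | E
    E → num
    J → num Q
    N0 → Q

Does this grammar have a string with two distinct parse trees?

Unambiguous

(J, N0 are unreachable from Q, so their rules don't affect L(Q).) Q → Q * K | K  ;  K → K + E | E  — a left-associative chain with E at the bottom. Each string factors uniquely by precedence.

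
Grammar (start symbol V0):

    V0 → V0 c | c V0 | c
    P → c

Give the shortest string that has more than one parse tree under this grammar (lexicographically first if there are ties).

c c

length 1: no string has ≥2 trees
length 2: c c has 2 parse trees

Two derivations of c c:
  V0 ⇒ V0 c ⇒ c c
  V0 ⇒ c V0 ⇒ c c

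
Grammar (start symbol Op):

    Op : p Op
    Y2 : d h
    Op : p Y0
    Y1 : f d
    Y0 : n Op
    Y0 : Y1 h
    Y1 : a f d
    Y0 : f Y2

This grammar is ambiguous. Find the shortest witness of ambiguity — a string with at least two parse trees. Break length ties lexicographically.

length 4: p f d h has 2 parse trees

Two derivations of p f d h:
  Op ⇒ p Y0 ⇒ p Y1 h ⇒ p f d h
  Op ⇒ p Y0 ⇒ p f Y2 ⇒ p f d h

p f d h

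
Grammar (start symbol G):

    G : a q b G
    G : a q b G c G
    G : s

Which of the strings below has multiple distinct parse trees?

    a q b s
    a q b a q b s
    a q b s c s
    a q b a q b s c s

a q b s: 1 tree
a q b a q b s: 1 tree
a q b s c s: 1 tree
a q b a q b s c s: 2 trees

a q b a q b s c s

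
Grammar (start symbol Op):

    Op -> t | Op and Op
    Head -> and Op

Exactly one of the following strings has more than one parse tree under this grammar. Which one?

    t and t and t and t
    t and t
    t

t and t and t and t: 5 trees
t and t: 1 tree
t: 1 tree

t and t and t and t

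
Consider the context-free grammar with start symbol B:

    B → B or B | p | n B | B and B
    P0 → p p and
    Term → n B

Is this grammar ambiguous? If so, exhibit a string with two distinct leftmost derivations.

Ambiguous

Witness: n p and p

Derivation 1: B ⇒ n B ⇒ n B and B ⇒ n p and B ⇒ n p and p
Derivation 2: B ⇒ B and B ⇒ n B and B ⇒ n p and B ⇒ n p and p

Two distinct leftmost derivations for the same string.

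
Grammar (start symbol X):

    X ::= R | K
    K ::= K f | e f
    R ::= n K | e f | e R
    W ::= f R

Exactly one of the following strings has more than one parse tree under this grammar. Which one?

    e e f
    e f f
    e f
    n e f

e f

e e f: 1 tree
e f f: 1 tree
e f: 2 trees
n e f: 1 tree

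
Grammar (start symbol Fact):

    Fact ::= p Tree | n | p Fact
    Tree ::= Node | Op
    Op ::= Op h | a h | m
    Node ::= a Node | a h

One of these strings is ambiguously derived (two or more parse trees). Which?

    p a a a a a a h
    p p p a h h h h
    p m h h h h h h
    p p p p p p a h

p a a a a a a h: 1 tree
p p p a h h h h: 1 tree
p m h h h h h h: 1 tree
p p p p p p a h: 2 trees

p p p p p p a h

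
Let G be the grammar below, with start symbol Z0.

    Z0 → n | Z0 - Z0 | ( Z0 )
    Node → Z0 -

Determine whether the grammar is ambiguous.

Witness: n - n - n

Derivation 1: Z0 ⇒ Z0 - Z0 ⇒ n - Z0 ⇒ n - Z0 - Z0 ⇒ n - n - Z0 ⇒ n - n - n
Derivation 2: Z0 ⇒ Z0 - Z0 ⇒ Z0 - Z0 - Z0 ⇒ n - Z0 - Z0 ⇒ n - n - Z0 ⇒ n - n - n

Two distinct leftmost derivations for the same string.

Ambiguous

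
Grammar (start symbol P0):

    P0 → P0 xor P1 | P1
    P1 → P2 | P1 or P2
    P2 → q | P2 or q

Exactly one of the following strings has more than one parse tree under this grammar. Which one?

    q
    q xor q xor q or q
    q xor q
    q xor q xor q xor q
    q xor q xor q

q xor q xor q or q

q: 1 tree
q xor q xor q or q: 2 trees
q xor q: 1 tree
q xor q xor q xor q: 1 tree
q xor q xor q: 1 tree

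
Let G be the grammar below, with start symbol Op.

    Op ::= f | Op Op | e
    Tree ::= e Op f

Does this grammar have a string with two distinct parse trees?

Witness: e e e

Derivation 1: Op ⇒ Op Op ⇒ Op Op Op ⇒ e Op Op ⇒ e e Op ⇒ e e e
Derivation 2: Op ⇒ Op Op ⇒ e Op ⇒ e Op Op ⇒ e e Op ⇒ e e e

Two distinct leftmost derivations for the same string.

Ambiguous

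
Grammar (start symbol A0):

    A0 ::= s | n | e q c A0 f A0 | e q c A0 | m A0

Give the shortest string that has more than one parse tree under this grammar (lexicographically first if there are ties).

e q c e q c n f n

length 1: no string has ≥2 trees
length 2: no string has ≥2 trees
length 3: no string has ≥2 trees
length 4: no string has ≥2 trees
length 5: no string has ≥2 trees
length 6: no string has ≥2 trees
length 7: no string has ≥2 trees
length 8: no string has ≥2 trees
length 9: e q c e q c n f n has 2 parse trees

Two derivations of e q c e q c n f n:
  A0 ⇒ e q c A0 f A0 ⇒ e q c e q c A0 f A0 ⇒ e q c e q c n f A0 ⇒ e q c e q c n f n
  A0 ⇒ e q c A0 ⇒ e q c e q c A0 f A0 ⇒ e q c e q c n f A0 ⇒ e q c e q c n f n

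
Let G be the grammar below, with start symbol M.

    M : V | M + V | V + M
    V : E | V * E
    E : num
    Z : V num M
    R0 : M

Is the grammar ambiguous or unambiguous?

Witness: num + num

Derivation 1: M ⇒ M + V ⇒ V + V ⇒ E + V ⇒ num + V ⇒ num + E ⇒ num + num
Derivation 2: M ⇒ V + M ⇒ E + M ⇒ num + M ⇒ num + V ⇒ num + E ⇒ num + num

Two distinct leftmost derivations for the same string.

Ambiguous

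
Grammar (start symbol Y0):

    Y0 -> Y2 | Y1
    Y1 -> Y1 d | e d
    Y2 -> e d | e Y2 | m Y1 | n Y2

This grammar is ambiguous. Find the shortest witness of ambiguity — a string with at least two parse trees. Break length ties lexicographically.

e d

length 2: e d has 2 parse trees

Two derivations of e d:
  Y0 ⇒ Y2 ⇒ e d
  Y0 ⇒ Y1 ⇒ e d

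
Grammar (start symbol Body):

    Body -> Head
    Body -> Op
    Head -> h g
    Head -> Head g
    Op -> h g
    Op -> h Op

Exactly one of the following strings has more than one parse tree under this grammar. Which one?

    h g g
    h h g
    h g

h g

h g g: 1 tree
h h g: 1 tree
h g: 2 trees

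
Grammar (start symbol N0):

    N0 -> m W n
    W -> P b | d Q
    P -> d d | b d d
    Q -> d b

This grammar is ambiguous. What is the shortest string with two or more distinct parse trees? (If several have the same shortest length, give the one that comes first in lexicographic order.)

length 5: m d d b n has 2 parse trees

Two derivations of m d d b n:
  N0 ⇒ m W n ⇒ m P b n ⇒ m d d b n
  N0 ⇒ m W n ⇒ m d Q n ⇒ m d d b n

m d d b n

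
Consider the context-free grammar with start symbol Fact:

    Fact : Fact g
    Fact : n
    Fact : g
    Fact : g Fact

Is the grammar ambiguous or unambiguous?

Witness: g g

Derivation 1: Fact ⇒ Fact g ⇒ g g
Derivation 2: Fact ⇒ g Fact ⇒ g g

Two distinct leftmost derivations for the same string.

Ambiguous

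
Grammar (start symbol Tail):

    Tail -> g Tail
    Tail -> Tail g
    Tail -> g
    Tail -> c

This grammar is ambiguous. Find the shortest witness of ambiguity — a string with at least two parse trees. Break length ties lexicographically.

g g

length 1: no string has ≥2 trees
length 2: g g has 2 parse trees

Two derivations of g g:
  Tail ⇒ g Tail ⇒ g g
  Tail ⇒ Tail g ⇒ g g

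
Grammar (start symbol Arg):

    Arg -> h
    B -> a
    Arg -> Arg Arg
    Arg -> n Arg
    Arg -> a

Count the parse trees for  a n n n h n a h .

25

Parse trees for a n n n h n a h (showing first 6 of 25):
  [Arg [Arg a] [Arg [Arg n [Arg n [Arg n [Arg h]]]] [Arg [Arg n [Arg a]] [Arg h]]]]
  [Arg [Arg a] [Arg [Arg n [Arg n [Arg n [Arg h]]]] [Arg n [Arg [Arg a] [Arg h]]]]]
  [Arg [Arg a] [Arg [Arg [Arg n [Arg n [Arg n [Arg h]]]] [Arg n [Arg a]]] [Arg h]]]
  [Arg [Arg a] [Arg [Arg n [Arg [Arg n [Arg n [Arg h]]] [Arg n [Arg a]]]] [Arg h]]]
  [Arg [Arg a] [Arg [Arg n [Arg n [Arg [Arg n [Arg h]] [Arg n [Arg a]]]]] [Arg h]]]
  [Arg [Arg a] [Arg [Arg n [Arg n [Arg n [Arg [Arg h] [Arg n [Arg a]]]]]] [Arg h]]]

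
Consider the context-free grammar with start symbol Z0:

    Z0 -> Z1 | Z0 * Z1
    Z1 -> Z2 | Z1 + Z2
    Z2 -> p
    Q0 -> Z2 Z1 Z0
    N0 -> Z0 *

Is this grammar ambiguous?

Unambiguous

(Q0, N0 are unreachable from Z0, so their rules don't affect L(Z0).) The grammar is stratified — Z0 handles '*' (left-recursive), Z1 handles '+', Z2 atoms. Each operator has a fixed associativity and precedence level, so every string has one parse.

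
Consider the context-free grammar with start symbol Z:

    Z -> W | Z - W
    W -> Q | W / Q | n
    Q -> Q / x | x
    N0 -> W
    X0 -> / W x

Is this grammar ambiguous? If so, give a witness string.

Ambiguous

Witness: x / x

Derivation 1: Z ⇒ W ⇒ Q ⇒ Q / x ⇒ x / x
Derivation 2: Z ⇒ W ⇒ W / Q ⇒ Q / Q ⇒ x / Q ⇒ x / x

Two distinct leftmost derivations for the same string.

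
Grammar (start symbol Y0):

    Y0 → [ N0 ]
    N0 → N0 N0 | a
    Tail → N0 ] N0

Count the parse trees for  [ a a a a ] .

Parse trees for [ a a a a ]:
  [Y0 [ [N0 [N0 a] [N0 [N0 a] [N0 [N0 a] [N0 a]]]] ]]
  [Y0 [ [N0 [N0 a] [N0 [N0 [N0 a] [N0 a]] [N0 a]]] ]]
  [Y0 [ [N0 [N0 [N0 a] [N0 a]] [N0 [N0 a] [N0 a]]] ]]
  [Y0 [ [N0 [N0 [N0 a] [N0 [N0 a] [N0 a]]] [N0 a]] ]]
  [Y0 [ [N0 [N0 [N0 [N0 a] [N0 a]] [N0 a]] [N0 a]] ]]

5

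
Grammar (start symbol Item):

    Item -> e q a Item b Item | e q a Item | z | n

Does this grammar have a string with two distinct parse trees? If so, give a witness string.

Witness: e q a e q a n b n

Derivation 1: Item ⇒ e q a Item b Item ⇒ e q a e q a Item b Item ⇒ e q a e q a n b Item ⇒ e q a e q a n b n
Derivation 2: Item ⇒ e q a Item ⇒ e q a e q a Item b Item ⇒ e q a e q a n b Item ⇒ e q a e q a n b n

Two distinct leftmost derivations for the same string.

Ambiguous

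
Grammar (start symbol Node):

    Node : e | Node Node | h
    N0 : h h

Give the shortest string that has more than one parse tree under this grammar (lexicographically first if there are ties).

length 1: no string has ≥2 trees
length 2: no string has ≥2 trees
length 3: e e e has 2 parse trees

Two derivations of e e e:
  Node ⇒ Node Node ⇒ e Node ⇒ e Node Node ⇒ e e Node ⇒ e e e
  Node ⇒ Node Node ⇒ Node Node Node ⇒ e Node Node ⇒ e e Node ⇒ e e e

e e e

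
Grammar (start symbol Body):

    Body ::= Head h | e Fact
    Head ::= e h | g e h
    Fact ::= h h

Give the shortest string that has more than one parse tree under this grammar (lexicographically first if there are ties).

length 3: e h h has 2 parse trees

Two derivations of e h h:
  Body ⇒ Head h ⇒ e h h
  Body ⇒ e Fact ⇒ e h h

e h h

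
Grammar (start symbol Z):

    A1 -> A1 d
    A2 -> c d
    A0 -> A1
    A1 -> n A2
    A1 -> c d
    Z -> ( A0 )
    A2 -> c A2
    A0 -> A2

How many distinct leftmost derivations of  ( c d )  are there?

2

Parse trees for ( c d ):
  [Z ( [A0 [A1 c d]] )]
  [Z ( [A0 [A2 c d]] )]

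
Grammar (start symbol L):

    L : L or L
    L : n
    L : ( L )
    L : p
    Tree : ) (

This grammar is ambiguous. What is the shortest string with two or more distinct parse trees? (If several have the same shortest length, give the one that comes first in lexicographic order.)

length 1: no string has ≥2 trees
length 3: no string has ≥2 trees
length 5: n or n or n has 2 parse trees

Two derivations of n or n or n:
  L ⇒ L or L ⇒ L or L or L ⇒ n or L or L ⇒ n or n or L ⇒ n or n or n
  L ⇒ L or L ⇒ n or L ⇒ n or L or L ⇒ n or n or L ⇒ n or n or n

n or n or n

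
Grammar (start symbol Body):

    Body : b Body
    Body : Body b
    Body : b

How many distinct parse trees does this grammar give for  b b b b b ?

Parse trees for b b b b b (showing first 6 of 16):
  [Body b [Body b [Body b [Body b [Body b]]]]]
  [Body b [Body b [Body b [Body [Body b] b]]]]
  [Body b [Body b [Body [Body b [Body b]] b]]]
  [Body b [Body b [Body [Body [Body b] b] b]]]
  [Body b [Body [Body b [Body b [Body b]]] b]]
  [Body b [Body [Body b [Body [Body b] b]] b]]

16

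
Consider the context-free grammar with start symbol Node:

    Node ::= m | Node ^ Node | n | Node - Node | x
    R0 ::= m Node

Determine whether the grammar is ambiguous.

Witness: m - m - m

Derivation 1: Node ⇒ Node - Node ⇒ m - Node ⇒ m - Node - Node ⇒ m - m - Node ⇒ m - m - m
Derivation 2: Node ⇒ Node - Node ⇒ Node - Node - Node ⇒ m - Node - Node ⇒ m - m - Node ⇒ m - m - m

Two distinct leftmost derivations for the same string.

Ambiguous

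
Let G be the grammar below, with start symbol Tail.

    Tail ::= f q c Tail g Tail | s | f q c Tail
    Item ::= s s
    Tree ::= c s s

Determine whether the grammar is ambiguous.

Witness: f q c f q c s g s

Derivation 1: Tail ⇒ f q c Tail g Tail ⇒ f q c f q c Tail g Tail ⇒ f q c f q c s g Tail ⇒ f q c f q c s g s
Derivation 2: Tail ⇒ f q c Tail ⇒ f q c f q c Tail g Tail ⇒ f q c f q c s g Tail ⇒ f q c f q c s g s

Two distinct leftmost derivations for the same string.

Ambiguous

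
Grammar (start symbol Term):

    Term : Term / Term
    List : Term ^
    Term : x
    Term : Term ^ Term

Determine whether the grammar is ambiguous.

Ambiguous

Witness: x / x / x

Derivation 1: Term ⇒ Term / Term ⇒ Term / Term / Term ⇒ x / Term / Term ⇒ x / x / Term ⇒ x / x / x
Derivation 2: Term ⇒ Term / Term ⇒ x / Term ⇒ x / Term / Term ⇒ x / x / Term ⇒ x / x / x

Two distinct leftmost derivations for the same string.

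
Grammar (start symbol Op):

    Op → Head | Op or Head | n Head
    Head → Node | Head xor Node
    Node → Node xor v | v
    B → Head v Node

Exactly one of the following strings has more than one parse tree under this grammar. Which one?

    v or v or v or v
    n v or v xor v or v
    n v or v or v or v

v or v or v or v: 1 tree
n v or v xor v or v: 2 trees
n v or v or v or v: 1 tree

n v or v xor v or v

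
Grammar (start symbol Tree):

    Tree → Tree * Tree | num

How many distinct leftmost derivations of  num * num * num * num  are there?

Parse trees for num * num * num * num:
  [Tree [Tree num] * [Tree [Tree num] * [Tree [Tree num] * [Tree num]]]]
  [Tree [Tree num] * [Tree [Tree [Tree num] * [Tree num]] * [Tree num]]]
  [Tree [Tree [Tree num] * [Tree num]] * [Tree [Tree num] * [Tree num]]]
  [Tree [Tree [Tree num] * [Tree [Tree num] * [Tree num]]] * [Tree num]]
  [Tree [Tree [Tree [Tree num] * [Tree num]] * [Tree num]] * [Tree num]]

5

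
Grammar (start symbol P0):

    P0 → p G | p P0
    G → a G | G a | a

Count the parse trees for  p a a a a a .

16

Parse trees for p a a a a a (showing first 6 of 16):
  [P0 p [G a [G a [G a [G a [G a]]]]]]
  [P0 p [G a [G a [G a [G [G a] a]]]]]
  [P0 p [G a [G a [G [G a [G a]] a]]]]
  [P0 p [G a [G a [G [G [G a] a] a]]]]
  [P0 p [G a [G [G a [G a [G a]]] a]]]
  [P0 p [G a [G [G a [G [G a] a]] a]]]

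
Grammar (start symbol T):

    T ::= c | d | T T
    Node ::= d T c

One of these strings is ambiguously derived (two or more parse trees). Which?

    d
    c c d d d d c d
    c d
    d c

c c d d d d c d

d: 1 tree
c c d d d d c d: 429 trees
c d: 1 tree
d c: 1 tree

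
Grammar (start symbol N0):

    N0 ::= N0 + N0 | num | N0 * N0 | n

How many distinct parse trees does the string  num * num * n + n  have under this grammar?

5

Parse trees for num * num * n + n:
  [N0 [N0 [N0 num] * [N0 [N0 num] * [N0 n]]] + [N0 n]]
  [N0 [N0 [N0 [N0 num] * [N0 num]] * [N0 n]] + [N0 n]]
  [N0 [N0 num] * [N0 [N0 [N0 num] * [N0 n]] + [N0 n]]]
  [N0 [N0 num] * [N0 [N0 num] * [N0 [N0 n] + [N0 n]]]]
  [N0 [N0 [N0 num] * [N0 num]] * [N0 [N0 n] + [N0 n]]]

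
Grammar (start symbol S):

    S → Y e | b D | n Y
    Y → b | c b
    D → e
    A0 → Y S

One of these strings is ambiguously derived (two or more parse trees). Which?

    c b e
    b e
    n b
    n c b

b e

c b e: 1 tree
b e: 2 trees
n b: 1 tree
n c b: 1 tree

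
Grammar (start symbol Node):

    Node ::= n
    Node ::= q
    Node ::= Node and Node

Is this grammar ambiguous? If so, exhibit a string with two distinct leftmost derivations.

Ambiguous

Witness: n and n and n

Derivation 1: Node ⇒ Node and Node ⇒ n and Node ⇒ n and Node and Node ⇒ n and n and Node ⇒ n and n and n
Derivation 2: Node ⇒ Node and Node ⇒ Node and Node and Node ⇒ n and Node and Node ⇒ n and n and Node ⇒ n and n and n

Two distinct leftmost derivations for the same string.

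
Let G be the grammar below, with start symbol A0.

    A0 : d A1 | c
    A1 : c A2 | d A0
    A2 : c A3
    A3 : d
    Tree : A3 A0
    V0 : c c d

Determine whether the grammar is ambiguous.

(Tree, V0 are unreachable from A0, so their rules don't affect L(A0).) Restricted to the reachable nonterminals, every rule has the form A → t or A → t B, and no two rules for the same A share a first terminal. The grammar encodes a DFA — one run per string.

Unambiguous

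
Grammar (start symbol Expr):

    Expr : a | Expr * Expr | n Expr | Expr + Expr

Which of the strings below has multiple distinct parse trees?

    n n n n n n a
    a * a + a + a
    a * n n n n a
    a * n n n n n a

a * a + a + a

n n n n n n a: 1 tree
a * a + a + a: 5 trees
a * n n n n a: 1 tree
a * n n n n n a: 1 tree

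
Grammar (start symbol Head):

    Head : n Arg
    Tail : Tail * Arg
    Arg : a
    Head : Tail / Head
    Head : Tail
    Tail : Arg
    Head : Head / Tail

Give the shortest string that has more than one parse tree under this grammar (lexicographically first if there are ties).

a / a

length 1: no string has ≥2 trees
length 2: no string has ≥2 trees
length 3: a / a has 2 parse trees

Two derivations of a / a:
  Head ⇒ Tail / Head ⇒ Arg / Head ⇒ a / Head ⇒ a / Tail ⇒ a / Arg ⇒ a / a
  Head ⇒ Head / Tail ⇒ Tail / Tail ⇒ Arg / Tail ⇒ a / Tail ⇒ a / Arg ⇒ a / a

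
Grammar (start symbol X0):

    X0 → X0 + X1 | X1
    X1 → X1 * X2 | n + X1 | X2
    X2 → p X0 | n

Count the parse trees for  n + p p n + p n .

Parse trees for n + p p n + p n:
  [X0 [X0 [X1 [X2 n]]] + [X1 [X2 p [X0 [X0 [X1 [X2 p [X0 [X1 [X2 n]]]]]] + [X1 [X2 p [X0 [X1 [X2 n]]]]]]]]]
  [X0 [X0 [X1 [X2 n]]] + [X1 [X2 p [X0 [X1 [X2 p [X0 [X0 [X1 [X2 n]]] + [X1 [X2 p [X0 [X1 [X2 n]]]]]]]]]]]]
  [X0 [X0 [X1 [X2 n]]] + [X1 [X2 p [X0 [X1 [X2 p [X0 [X1 n + [X1 [X2 p [X0 [X1 [X2 n]]]]]]]]]]]]]
  [X0 [X0 [X0 [X1 [X2 n]]] + [X1 [X2 p [X0 [X1 [X2 p [X0 [X1 [X2 n]]]]]]]]] + [X1 [X2 p [X0 [X1 [X2 n]]]]]]
  [X0 [X0 [X1 n + [X1 [X2 p [X0 [X1 [X2 p [X0 [X1 [X2 n]]]]]]]]]] + [X1 [X2 p [X0 [X1 [X2 n]]]]]]
  [X0 [X1 n + [X1 [X2 p [X0 [X0 [X1 [X2 p [X0 [X1 [X2 n]]]]]] + [X1 [X2 p [X0 [X1 [X2 n]]]]]]]]]]
  [X0 [X1 n + [X1 [X2 p [X0 [X1 [X2 p [X0 [X0 [X1 [X2 n]]] + [X1 [X2 p [X0 [X1 [X2 n]]]]]]]]]]]]]
  [X0 [X1 n + [X1 [X2 p [X0 [X1 [X2 p [X0 [X1 n + [X1 [X2 p [X0 [X1 [X2 n]]]]]]]]]]]]]]

8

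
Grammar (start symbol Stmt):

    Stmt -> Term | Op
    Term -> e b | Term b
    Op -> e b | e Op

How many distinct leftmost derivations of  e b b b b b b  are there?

Parse trees for e b b b b b b:
  [Stmt [Term [Term [Term [Term [Term [Term e b] b] b] b] b] b]]

1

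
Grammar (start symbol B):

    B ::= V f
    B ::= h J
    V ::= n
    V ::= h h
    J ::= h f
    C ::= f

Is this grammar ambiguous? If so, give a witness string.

Ambiguous

Witness: h h f

Derivation 1: B ⇒ V f ⇒ h h f
Derivation 2: B ⇒ h J ⇒ h h f

Two distinct leftmost derivations for the same string.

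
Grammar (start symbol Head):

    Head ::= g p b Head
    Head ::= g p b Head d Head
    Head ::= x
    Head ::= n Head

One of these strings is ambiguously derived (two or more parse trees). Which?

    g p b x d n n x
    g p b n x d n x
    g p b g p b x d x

g p b x d n n x: 1 tree
g p b n x d n x: 1 tree
g p b g p b x d x: 2 trees

g p b g p b x d x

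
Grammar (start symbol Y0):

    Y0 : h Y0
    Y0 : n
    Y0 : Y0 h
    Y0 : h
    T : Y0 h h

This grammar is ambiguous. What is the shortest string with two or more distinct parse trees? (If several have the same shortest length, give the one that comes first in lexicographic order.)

length 1: no string has ≥2 trees
length 2: h h has 2 parse trees

Two derivations of h h:
  Y0 ⇒ h Y0 ⇒ h h
  Y0 ⇒ Y0 h ⇒ h h

h h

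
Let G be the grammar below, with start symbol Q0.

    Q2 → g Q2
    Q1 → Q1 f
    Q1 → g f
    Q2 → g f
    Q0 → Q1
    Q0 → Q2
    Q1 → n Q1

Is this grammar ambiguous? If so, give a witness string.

Ambiguous

Witness: g f

Derivation 1: Q0 ⇒ Q1 ⇒ g f
Derivation 2: Q0 ⇒ Q2 ⇒ g f

Two distinct leftmost derivations for the same string.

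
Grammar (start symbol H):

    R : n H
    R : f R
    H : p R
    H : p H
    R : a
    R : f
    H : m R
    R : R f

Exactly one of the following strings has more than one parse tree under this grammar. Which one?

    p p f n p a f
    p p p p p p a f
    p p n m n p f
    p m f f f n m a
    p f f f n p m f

p p f n p a f: 3 trees
p p p p p p a f: 1 tree
p p n m n p f: 1 tree
p m f f f n m a: 1 tree
p f f f n p m f: 1 tree

p p f n p a f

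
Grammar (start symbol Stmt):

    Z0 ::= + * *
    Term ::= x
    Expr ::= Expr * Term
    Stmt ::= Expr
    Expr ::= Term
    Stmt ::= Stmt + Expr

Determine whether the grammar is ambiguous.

Unambiguous

Only Stmt, Expr, Term are reachable from Stmt; ignoring the rest: Stmt → Stmt + Expr | Expr  ;  Expr → Expr * Term | Term  — a left-associative chain with Term at the bottom. Each string factors uniquely by precedence.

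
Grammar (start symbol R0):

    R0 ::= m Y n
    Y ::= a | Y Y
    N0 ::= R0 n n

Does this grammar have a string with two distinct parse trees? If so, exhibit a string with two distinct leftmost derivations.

Witness: m a a a n

Derivation 1: R0 ⇒ m Y n ⇒ m Y Y n ⇒ m a Y n ⇒ m a Y Y n ⇒ m a a Y n ⇒ m a a a n
Derivation 2: R0 ⇒ m Y n ⇒ m Y Y n ⇒ m Y Y Y n ⇒ m a Y Y n ⇒ m a a Y n ⇒ m a a a n

Two distinct leftmost derivations for the same string.

Ambiguous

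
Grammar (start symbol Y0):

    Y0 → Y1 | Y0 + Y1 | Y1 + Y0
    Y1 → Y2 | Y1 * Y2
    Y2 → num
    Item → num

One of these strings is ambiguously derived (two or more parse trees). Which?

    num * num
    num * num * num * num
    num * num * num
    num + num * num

num * num: 1 tree
num * num * num * num: 1 tree
num * num * num: 1 tree
num + num * num: 2 trees

num + num * num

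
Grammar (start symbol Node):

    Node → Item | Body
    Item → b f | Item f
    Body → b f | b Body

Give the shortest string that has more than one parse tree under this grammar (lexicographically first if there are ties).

length 2: b f has 2 parse trees

Two derivations of b f:
  Node ⇒ Item ⇒ b f
  Node ⇒ Body ⇒ b f

b f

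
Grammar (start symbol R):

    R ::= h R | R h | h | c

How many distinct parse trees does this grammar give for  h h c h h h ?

Parse trees for h h c h h h (showing first 6 of 10):
  [R h [R h [R [R [R [R c] h] h] h]]]
  [R h [R [R h [R [R [R c] h] h]] h]]
  [R h [R [R [R h [R [R c] h]] h] h]]
  [R h [R [R [R [R h [R c]] h] h] h]]
  [R [R h [R h [R [R [R c] h] h]]] h]
  [R [R h [R [R h [R [R c] h]] h]] h]

10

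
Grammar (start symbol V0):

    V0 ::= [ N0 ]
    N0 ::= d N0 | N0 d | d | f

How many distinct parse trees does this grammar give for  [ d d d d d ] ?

Parse trees for [ d d d d d ] (showing first 6 of 16):
  [V0 [ [N0 d [N0 d [N0 d [N0 d [N0 d]]]]] ]]
  [V0 [ [N0 d [N0 d [N0 d [N0 [N0 d] d]]]] ]]
  [V0 [ [N0 d [N0 d [N0 [N0 d [N0 d]] d]]] ]]
  [V0 [ [N0 d [N0 d [N0 [N0 [N0 d] d] d]]] ]]
  [V0 [ [N0 d [N0 [N0 d [N0 d [N0 d]]] d]] ]]
  [V0 [ [N0 d [N0 [N0 d [N0 [N0 d] d]] d]] ]]

16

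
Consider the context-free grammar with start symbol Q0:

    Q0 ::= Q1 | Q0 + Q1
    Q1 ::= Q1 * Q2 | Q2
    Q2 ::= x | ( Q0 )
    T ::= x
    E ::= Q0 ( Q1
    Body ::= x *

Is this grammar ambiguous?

Unambiguous

(T, E, Body are unreachable from Q0, so their rules don't affect L(Q0).) The grammar is stratified — Q0 handles '+' (left-recursive), Q1 handles '*', Q2 atoms. Each operator has a fixed associativity and precedence level, so every string has one parse.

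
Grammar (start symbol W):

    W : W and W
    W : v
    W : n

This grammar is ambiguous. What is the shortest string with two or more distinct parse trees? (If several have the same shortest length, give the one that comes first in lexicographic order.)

n and n and n

length 1: no string has ≥2 trees
length 3: no string has ≥2 trees
length 5: n and n and n has 2 parse trees

Two derivations of n and n and n:
  W ⇒ W and W ⇒ W and W and W ⇒ n and W and W ⇒ n and n and W ⇒ n and n and n
  W ⇒ W and W ⇒ n and W ⇒ n and W and W ⇒ n and n and W ⇒ n and n and n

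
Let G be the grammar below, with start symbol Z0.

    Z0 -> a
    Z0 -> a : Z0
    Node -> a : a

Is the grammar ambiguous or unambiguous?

Unambiguous

Only Z0 is reachable from Z0; ignoring the rest: Right-recursive list with a separator: after each atom, whether the separator follows determines the rule. One parse per string.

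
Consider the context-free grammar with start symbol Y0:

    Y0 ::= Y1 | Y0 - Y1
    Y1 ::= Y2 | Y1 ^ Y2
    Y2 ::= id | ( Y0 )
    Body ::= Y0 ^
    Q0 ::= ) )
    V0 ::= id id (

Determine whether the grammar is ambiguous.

(Body, Q0, V0 are unreachable from Y0, so their rules don't affect L(Y0).) The grammar is stratified — Y0 handles '-' (left-recursive), Y1 handles '^', Y2 atoms. Each operator has a fixed associativity and precedence level, so every string has one parse.

Unambiguous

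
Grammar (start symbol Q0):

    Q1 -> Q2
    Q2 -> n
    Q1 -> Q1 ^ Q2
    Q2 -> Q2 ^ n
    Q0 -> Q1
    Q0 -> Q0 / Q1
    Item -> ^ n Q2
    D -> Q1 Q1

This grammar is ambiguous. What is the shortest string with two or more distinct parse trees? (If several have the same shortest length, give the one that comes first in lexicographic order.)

length 1: no string has ≥2 trees
length 3: n ^ n has 2 parse trees

Two derivations of n ^ n:
  Q0 ⇒ Q1 ⇒ Q2 ⇒ Q2 ^ n ⇒ n ^ n
  Q0 ⇒ Q1 ⇒ Q1 ^ Q2 ⇒ Q2 ^ Q2 ⇒ n ^ Q2 ⇒ n ^ n

n ^ n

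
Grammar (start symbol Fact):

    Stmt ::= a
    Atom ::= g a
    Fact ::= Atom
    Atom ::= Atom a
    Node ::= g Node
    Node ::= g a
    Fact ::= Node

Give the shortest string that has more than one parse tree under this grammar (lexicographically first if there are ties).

length 2: g a has 2 parse trees

Two derivations of g a:
  Fact ⇒ Atom ⇒ g a
  Fact ⇒ Node ⇒ g a

g a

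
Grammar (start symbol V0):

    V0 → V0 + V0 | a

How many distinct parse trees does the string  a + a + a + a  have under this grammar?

5

Parse trees for a + a + a + a:
  [V0 [V0 a] + [V0 [V0 a] + [V0 [V0 a] + [V0 a]]]]
  [V0 [V0 a] + [V0 [V0 [V0 a] + [V0 a]] + [V0 a]]]
  [V0 [V0 [V0 a] + [V0 a]] + [V0 [V0 a] + [V0 a]]]
  [V0 [V0 [V0 a] + [V0 [V0 a] + [V0 a]]] + [V0 a]]
  [V0 [V0 [V0 [V0 a] + [V0 a]] + [V0 a]] + [V0 a]]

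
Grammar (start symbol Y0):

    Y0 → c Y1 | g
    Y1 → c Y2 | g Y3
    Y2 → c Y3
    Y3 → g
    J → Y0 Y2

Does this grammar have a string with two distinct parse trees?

Only Y0, Y1, Y2, Y3 are reachable from Y0; ignoring the rest: Restricted to the reachable nonterminals, every rule has the form A → t or A → t B, and no two rules for the same A share a first terminal. The grammar encodes a DFA — one run per string.

Unambiguous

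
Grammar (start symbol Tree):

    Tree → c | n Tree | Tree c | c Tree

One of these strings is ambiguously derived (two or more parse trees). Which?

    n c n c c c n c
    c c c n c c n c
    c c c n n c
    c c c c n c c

c c c c n c c

n c n c c c n c: 1 tree
c c c n c c n c: 1 tree
c c c n n c: 1 tree
c c c c n c c: 7 trees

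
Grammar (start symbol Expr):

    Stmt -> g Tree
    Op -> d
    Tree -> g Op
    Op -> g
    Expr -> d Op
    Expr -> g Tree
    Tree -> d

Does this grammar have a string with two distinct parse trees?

(Stmt is unreachable from Expr, so its rules don't affect L(Expr).) Restricted to the reachable nonterminals, every rule has the form A → t or A → t B, and no two rules for the same A share a first terminal. The grammar encodes a DFA — one run per string.

Unambiguous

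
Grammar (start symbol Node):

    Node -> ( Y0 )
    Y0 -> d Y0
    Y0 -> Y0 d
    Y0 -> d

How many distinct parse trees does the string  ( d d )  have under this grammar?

Parse trees for ( d d ):
  [Node ( [Y0 d [Y0 d]] )]
  [Node ( [Y0 [Y0 d] d] )]

2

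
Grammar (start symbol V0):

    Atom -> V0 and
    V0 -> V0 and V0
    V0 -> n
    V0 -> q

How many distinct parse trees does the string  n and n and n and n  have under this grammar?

Parse trees for n and n and n and n:
  [V0 [V0 n] and [V0 [V0 n] and [V0 [V0 n] and [V0 n]]]]
  [V0 [V0 n] and [V0 [V0 [V0 n] and [V0 n]] and [V0 n]]]
  [V0 [V0 [V0 n] and [V0 n]] and [V0 [V0 n] and [V0 n]]]
  [V0 [V0 [V0 n] and [V0 [V0 n] and [V0 n]]] and [V0 n]]
  [V0 [V0 [V0 [V0 n] and [V0 n]] and [V0 n]] and [V0 n]]

5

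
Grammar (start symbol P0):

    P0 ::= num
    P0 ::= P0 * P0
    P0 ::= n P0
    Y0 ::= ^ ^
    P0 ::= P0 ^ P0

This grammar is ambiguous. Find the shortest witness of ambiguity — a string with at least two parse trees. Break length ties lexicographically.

length 1: no string has ≥2 trees
length 2: no string has ≥2 trees
length 3: no string has ≥2 trees
length 4: n num * num has 2 parse trees

Two derivations of n num * num:
  P0 ⇒ P0 * P0 ⇒ n P0 * P0 ⇒ n num * P0 ⇒ n num * num
  P0 ⇒ n P0 ⇒ n P0 * P0 ⇒ n num * P0 ⇒ n num * num

n num * num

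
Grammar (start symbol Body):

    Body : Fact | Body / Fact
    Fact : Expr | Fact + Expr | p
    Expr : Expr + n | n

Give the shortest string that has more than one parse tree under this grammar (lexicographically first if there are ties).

n + n

length 1: no string has ≥2 trees
length 3: n + n has 2 parse trees

Two derivations of n + n:
  Body ⇒ Fact ⇒ Expr ⇒ Expr + n ⇒ n + n
  Body ⇒ Fact ⇒ Fact + Expr ⇒ Expr + Expr ⇒ n + Expr ⇒ n + n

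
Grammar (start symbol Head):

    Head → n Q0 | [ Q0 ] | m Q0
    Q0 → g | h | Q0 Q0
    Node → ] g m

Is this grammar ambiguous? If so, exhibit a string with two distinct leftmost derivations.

Ambiguous

Witness: m g g g

Derivation 1: Head ⇒ m Q0 ⇒ m Q0 Q0 ⇒ m g Q0 ⇒ m g Q0 Q0 ⇒ m g g Q0 ⇒ m g g g
Derivation 2: Head ⇒ m Q0 ⇒ m Q0 Q0 ⇒ m Q0 Q0 Q0 ⇒ m g Q0 Q0 ⇒ m g g Q0 ⇒ m g g g

Two distinct leftmost derivations for the same string.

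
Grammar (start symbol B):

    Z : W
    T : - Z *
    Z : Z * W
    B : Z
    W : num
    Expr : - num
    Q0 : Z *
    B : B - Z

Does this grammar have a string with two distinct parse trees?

Unambiguous

Only B, Z, W are reachable from B; ignoring the rest: This is a standard precedence ladder (B over Z over W), with each level left-recursive on its own operator ('-' at B, '*' at Z). That structure is LR(1), hence unambiguous.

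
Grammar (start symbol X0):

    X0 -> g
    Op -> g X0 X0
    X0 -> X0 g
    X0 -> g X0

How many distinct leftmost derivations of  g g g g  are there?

8

Parse trees for g g g g:
  [X0 [X0 [X0 [X0 g] g] g] g]
  [X0 [X0 [X0 g [X0 g]] g] g]
  [X0 [X0 g [X0 [X0 g] g]] g]
  [X0 [X0 g [X0 g [X0 g]]] g]
  [X0 g [X0 [X0 [X0 g] g] g]]
  [X0 g [X0 [X0 g [X0 g]] g]]
  [X0 g [X0 g [X0 [X0 g] g]]]
  [X0 g [X0 g [X0 g [X0 g]]]]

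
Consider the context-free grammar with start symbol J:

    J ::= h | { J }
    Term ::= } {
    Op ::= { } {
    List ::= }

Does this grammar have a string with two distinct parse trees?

Unambiguous

Only J is reachable from J; ignoring the rest: L(J) is { openⁿ atom closeⁿ : n ≥ 0 }. The bracket depth fixes n, and the derivation is forced at every step.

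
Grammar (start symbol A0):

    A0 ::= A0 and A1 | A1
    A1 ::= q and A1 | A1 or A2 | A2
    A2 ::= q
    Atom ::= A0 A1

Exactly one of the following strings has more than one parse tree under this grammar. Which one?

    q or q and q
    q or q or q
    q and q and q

q and q and q

q or q and q: 1 tree
q or q or q: 1 tree
q and q and q: 4 trees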